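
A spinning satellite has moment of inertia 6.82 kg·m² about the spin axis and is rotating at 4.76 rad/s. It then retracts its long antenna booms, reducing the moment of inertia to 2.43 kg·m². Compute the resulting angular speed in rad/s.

ω₂ ≈ 13.4 rad/s

No external torque acts about the spin axis, so angular momentum is conserved.
ω₂ = I₁ω₁ / I₂ = (6.820)(4.76 rad/s) / (2.430) = 13.36 rad/s.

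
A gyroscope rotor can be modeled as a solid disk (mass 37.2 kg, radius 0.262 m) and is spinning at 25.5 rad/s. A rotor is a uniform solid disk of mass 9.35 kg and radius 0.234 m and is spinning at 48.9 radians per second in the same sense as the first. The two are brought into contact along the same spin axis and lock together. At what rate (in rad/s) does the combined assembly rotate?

The coupling torques are internal; angular momentum about the shared axis is conserved.
Moments of inertia: I_A = ½(37.2)(0.262)² = 1.277 kg·m²; I_B = ½(9.35)(0.234)² = 0.2560 kg·m².
Taking A's sense as positive: L = (1.277)(25.5) + (0.2560)(48.9) = 45.08 kg·m²·rad/s.
Combined I = 1.277 + 0.2560 = 1.533 kg·m².
ω_f = L / I = 45.08 / 1.533 = 29.41 rad/s.

|ω_f| ≈ 29.4 rad/s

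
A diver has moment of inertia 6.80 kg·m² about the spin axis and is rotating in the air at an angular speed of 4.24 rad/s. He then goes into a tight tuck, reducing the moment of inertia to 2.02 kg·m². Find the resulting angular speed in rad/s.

ω₂ ≈ 14.3 rad/s

No external torque acts about the spin axis, so angular momentum is conserved.
ω₂ = I₁ω₁ / I₂ = (6.800)(4.24 rad/s) / (2.020) = 14.27 rad/s.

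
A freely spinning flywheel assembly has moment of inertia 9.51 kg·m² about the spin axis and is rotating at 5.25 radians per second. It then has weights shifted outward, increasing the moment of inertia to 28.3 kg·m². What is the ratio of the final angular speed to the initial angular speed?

With no external torque about the axis, L is conserved: I₁ω₁ = I₂ω₂.
ω₂/ω₁ = I₁/I₂ = 9.510 / 28.30 = 0.3360.

ω₂/ω₁ ≈ 0.336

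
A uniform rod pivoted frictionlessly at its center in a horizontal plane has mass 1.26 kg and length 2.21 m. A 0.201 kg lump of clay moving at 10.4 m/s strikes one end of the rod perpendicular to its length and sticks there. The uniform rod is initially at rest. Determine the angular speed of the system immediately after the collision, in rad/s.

|ω_f| ≈ 3.05 rad/s

About the pivot the impulsive forces during the collision are internal, so angular momentum about that axis is conserved.
I_p = (1/12)(1.26)(2.21)² = 0.5128 kg·m². Taking the sense of the lump of clay's angular momentum as positive, L_{lump} = m v R = (0.201)(10.4)(2.21/2) = 2.310 kg·m²/s.
L_i = 0 + 2.310 = 2.310 kg·m²/s.
After sticking, I_f = I_p + m R² = 0.5128 + (0.201)(2.21/2)² = 0.7583 kg·m².
ω_f = L_i / I_f = 2.310 / 0.7583 = 3.046 rad/s.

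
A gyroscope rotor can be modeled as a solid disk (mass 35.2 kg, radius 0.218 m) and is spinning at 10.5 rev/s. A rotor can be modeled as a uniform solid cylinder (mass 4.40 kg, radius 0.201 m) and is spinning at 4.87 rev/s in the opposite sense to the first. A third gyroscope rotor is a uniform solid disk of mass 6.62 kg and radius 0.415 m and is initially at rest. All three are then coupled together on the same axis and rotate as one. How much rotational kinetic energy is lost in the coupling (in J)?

No external torque acts about the common axis, so total angular momentum is conserved.
Moments of inertia: I_A = ½(35.2)(0.218)² = 0.8364 kg·m²; I_B = ½(4.40)(0.201)² = 0.08888 kg·m²; I_C = ½(6.62)(0.415)² = 0.5701 kg·m².
Taking A's sense as positive: L = (0.8364)(10.5) − (0.08888)(4.87) = 8.350 kg·m²·rev/s.
Combined I = 0.8364 + 0.08888 + 0.5701 = 1.495 kg·m².
ω_f = L / I = 8.350 / 1.495 = 5.584 rev/s.
KE_i = ½ΣIω² = 1862 J; KE_f = ½(1.495)(35.08)² = 920.3 J.

ΔKE lost ≈ 942 J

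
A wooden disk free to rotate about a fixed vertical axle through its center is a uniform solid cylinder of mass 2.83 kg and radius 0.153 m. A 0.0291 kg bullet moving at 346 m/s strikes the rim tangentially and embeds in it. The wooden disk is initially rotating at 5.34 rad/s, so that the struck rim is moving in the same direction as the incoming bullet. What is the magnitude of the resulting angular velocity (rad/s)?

About the axle the impulsive forces during the collision are internal, so angular momentum about that axis is conserved.
I_p = ½(2.83)(0.153)² = 0.03312 kg·m². Taking the sense of the bullet's angular momentum as positive, L_{bullet} = m v R = (0.0291)(346)(0.153) = 1.540 kg·m²/s.
L_i = +I_p ω_p + m v R = +(0.03312)(5.34) + 1.540 = 1.717 kg·m²/s.
After sticking, I_f = I_p + m R² = 0.03312 + (0.0291)(0.153)² = 0.03380 kg·m².
ω_f = L_i / I_f = 1.717 / 0.03380 = 50.80 rad/s.

|ω_f| ≈ 50.8 rad/s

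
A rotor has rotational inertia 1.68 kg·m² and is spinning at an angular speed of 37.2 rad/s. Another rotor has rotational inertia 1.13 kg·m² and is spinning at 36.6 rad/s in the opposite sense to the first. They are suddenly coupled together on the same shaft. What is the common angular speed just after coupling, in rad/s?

No external torque acts about the common axis, so total angular momentum is conserved.
Taking A's sense as positive: L = (1.680)(37.2) − (1.130)(36.6) = 21.14 kg·m²·rad/s.
Combined I = 1.680 + 1.130 = 2.810 kg·m².
ω_f = L / I = 21.14 / 2.810 = 7.522 rad/s.

|ω_f| ≈ 7.52 rad/s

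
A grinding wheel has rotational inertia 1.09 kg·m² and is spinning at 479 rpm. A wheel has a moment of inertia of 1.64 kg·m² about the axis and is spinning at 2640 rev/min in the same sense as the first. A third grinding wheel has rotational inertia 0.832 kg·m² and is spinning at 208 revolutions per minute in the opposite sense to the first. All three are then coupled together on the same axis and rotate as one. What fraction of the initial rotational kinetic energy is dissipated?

fraction ≈ 0.475

No external torque acts about the common axis, so total angular momentum is conserved.
Taking A's sense as positive: L = (1.090)(479) + (1.640)(2640) − (0.8320)(208) = 4679 kg·m²·rpm.
Combined I = 1.090 + 1.640 + 0.8320 = 3.562 kg·m².
ω_f = L / I = 4679 / 3.562 = 1313 rpm.
KE_i = ½ΣIω² = 64240 J; KE_f = ½(3.562)(137.5)² = 33700 J.
Fraction dissipated = (KE_i − KE_f)/KE_i = 0.4755.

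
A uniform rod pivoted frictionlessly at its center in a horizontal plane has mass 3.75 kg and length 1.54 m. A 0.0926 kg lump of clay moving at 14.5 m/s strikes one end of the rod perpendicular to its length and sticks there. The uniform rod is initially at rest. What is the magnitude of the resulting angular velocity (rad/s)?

About the pivot the impulsive forces during the collision are internal, so angular momentum about that axis is conserved.
I_p = (1/12)(3.75)(1.54)² = 0.7411 kg·m². Taking the sense of the lump of clay's angular momentum as positive, L_{lump} = m v R = (0.0926)(14.5)(1.54/2) = 1.034 kg·m²/s.
L_i = 0 + 1.034 = 1.034 kg·m²/s.
After sticking, I_f = I_p + m R² = 0.7411 + (0.0926)(1.54/2)² = 0.7960 kg·m².
ω_f = L_i / I_f = 1.034 / 0.7960 = 1.299 rad/s.

|ω_f| ≈ 1.30 rad/s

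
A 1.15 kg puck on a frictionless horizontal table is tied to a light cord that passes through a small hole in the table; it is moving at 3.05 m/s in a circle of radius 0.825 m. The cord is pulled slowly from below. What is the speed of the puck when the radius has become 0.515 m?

Central (radial) force ⇒ zero torque about the center ⇒ m v r is constant.
v₂ = v₁ r₁ / r₂ = (3.05)(0.825) / (0.515) = 4.886 m/s.

v₂ ≈ 4.89 m/s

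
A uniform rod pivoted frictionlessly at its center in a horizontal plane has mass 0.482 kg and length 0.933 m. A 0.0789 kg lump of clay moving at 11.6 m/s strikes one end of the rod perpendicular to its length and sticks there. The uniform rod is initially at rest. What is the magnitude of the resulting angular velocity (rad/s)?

About the pivot the impulsive forces during the collision are internal, so angular momentum about that axis is conserved.
I_p = (1/12)(0.482)(0.933)² = 0.03496 kg·m². Taking the sense of the lump of clay's angular momentum as positive, L_{lump} = m v R = (0.0789)(11.6)(0.933/2) = 0.4270 kg·m²/s.
L_i = 0 + 0.4270 = 0.4270 kg·m²/s.
After sticking, I_f = I_p + m R² = 0.03496 + (0.0789)(0.933/2)² = 0.05214 kg·m².
ω_f = L_i / I_f = 0.4270 / 0.05214 = 8.189 rad/s.

|ω_f| ≈ 8.19 rad/s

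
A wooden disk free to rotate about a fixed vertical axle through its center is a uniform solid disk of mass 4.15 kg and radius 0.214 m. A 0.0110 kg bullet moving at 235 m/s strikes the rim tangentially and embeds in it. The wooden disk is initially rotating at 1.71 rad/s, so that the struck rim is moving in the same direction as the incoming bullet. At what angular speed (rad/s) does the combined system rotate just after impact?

The axle reaction passes through the axle and exerts no torque about it; angular momentum about the axle is conserved through the impact.
I_p = ½(4.15)(0.214)² = 0.09503 kg·m². Taking the sense of the bullet's angular momentum as positive, L_{bullet} = m v R = (0.0110)(235)(0.214) = 0.5532 kg·m²/s.
L_i = +I_p ω_p + m v R = +(0.09503)(1.71) + 0.5532 = 0.7157 kg·m²/s.
After sticking, I_f = I_p + m R² = 0.09503 + (0.0110)(0.214)² = 0.09553 kg·m².
ω_f = L_i / I_f = 0.7157 / 0.09553 = 7.492 rad/s.

|ω_f| ≈ 7.49 rad/s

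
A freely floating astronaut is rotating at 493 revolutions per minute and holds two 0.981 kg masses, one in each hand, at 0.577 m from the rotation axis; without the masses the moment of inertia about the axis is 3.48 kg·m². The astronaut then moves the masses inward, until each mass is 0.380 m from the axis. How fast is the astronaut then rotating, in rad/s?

ω₂ ≈ 56.7 rad/s

With no external torque about the axis, L is conserved: I₁ω₁ = I₂ω₂.
I₁ = 3.48 + 2(0.981)(0.577)² = 4.133 kg·m²; I₂ = 3.48 + 2(0.981)(0.380)² = 3.763 kg·m².
ω₂ = I₁ω₁ / I₂ = (4.133)(493 rpm) / (3.763) = 541.5 rpm = 56.70 rad/s.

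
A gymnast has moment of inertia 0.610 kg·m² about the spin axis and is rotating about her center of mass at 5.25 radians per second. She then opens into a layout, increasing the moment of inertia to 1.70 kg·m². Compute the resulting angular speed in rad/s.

ω₂ ≈ 1.88 rad/s

With no external torque about the axis, L is conserved: I₁ω₁ = I₂ω₂.
ω₂ = I₁ω₁ / I₂ = (0.6100)(5.25 rad/s) / (1.700) = 1.884 rad/s.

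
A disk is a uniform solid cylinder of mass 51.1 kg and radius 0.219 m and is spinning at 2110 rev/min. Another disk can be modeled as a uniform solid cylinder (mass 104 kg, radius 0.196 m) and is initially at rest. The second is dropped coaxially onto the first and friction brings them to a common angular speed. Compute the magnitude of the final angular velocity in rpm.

|ω_f| ≈ 802 rpm

No external torque acts about the common axis, so total angular momentum is conserved.
Moments of inertia: I_A = ½(51.1)(0.219)² = 1.225 kg·m²; I_B = ½(104)(0.196)² = 1.998 kg·m².
Taking A's sense as positive: L = (1.225)(2110) = 2586 kg·m²·rpm.
Combined I = 1.225 + 1.998 = 3.223 kg·m².
ω_f = L / I = 2586 / 3.223 = 802.2 rpm.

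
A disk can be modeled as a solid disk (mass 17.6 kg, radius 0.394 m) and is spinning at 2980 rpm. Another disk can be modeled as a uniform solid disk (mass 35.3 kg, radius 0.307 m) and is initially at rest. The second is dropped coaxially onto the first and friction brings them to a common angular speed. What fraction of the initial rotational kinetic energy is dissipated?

fraction ≈ 0.549

The coupling torques are internal; angular momentum about the shared axis is conserved.
Moments of inertia: I_A = ½(17.6)(0.394)² = 1.366 kg·m²; I_B = ½(35.3)(0.307)² = 1.663 kg·m².
Taking A's sense as positive: L = (1.366)(2980) = 4071 kg·m²·rpm.
Combined I = 1.366 + 1.663 = 3.030 kg·m².
ω_f = L / I = 4071 / 3.030 = 1344 rpm.
KE_i = ½ΣIω² = 66520 J; KE_f = ½(3.030)(140.7)² = 29990 J.
Fraction dissipated = (KE_i − KE_f)/KE_i = 0.5491.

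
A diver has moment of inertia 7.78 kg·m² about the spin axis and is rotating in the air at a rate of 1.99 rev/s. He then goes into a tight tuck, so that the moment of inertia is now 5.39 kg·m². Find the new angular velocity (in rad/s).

With no external torque about the axis, L is conserved: I₁ω₁ = I₂ω₂.
ω₂ = I₁ω₁ / I₂ = (7.780)(1.99 rev/s) / (5.390) = 2.872 rev/s = 18.05 rad/s.

ω₂ ≈ 18.0 rad/s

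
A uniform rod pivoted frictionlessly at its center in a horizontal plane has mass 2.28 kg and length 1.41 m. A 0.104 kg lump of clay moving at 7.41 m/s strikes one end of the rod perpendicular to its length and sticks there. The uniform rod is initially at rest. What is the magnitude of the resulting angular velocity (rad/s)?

About the pivot the impulsive forces during the collision are internal, so angular momentum about that axis is conserved.
I_p = (1/12)(2.28)(1.41)² = 0.3777 kg·m². Taking the sense of the lump of clay's angular momentum as positive, L_{lump} = m v R = (0.104)(7.41)(1.41/2) = 0.5433 kg·m²/s.
L_i = 0 + 0.5433 = 0.5433 kg·m²/s.
After sticking, I_f = I_p + m R² = 0.3777 + (0.104)(1.41/2)² = 0.4294 kg·m².
ω_f = L_i / I_f = 0.5433 / 0.4294 = 1.265 rad/s.

|ω_f| ≈ 1.27 rad/s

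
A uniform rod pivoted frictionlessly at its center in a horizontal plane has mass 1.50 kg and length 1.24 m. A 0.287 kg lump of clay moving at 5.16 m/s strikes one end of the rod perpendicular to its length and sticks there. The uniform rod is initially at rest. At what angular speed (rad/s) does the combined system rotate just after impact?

About the pivot the impulsive forces during the collision are internal, so angular momentum about that axis is conserved.
I_p = (1/12)(1.50)(1.24)² = 0.1922 kg·m². Taking the sense of the lump of clay's angular momentum as positive, L_{lump} = m v R = (0.287)(5.16)(1.24/2) = 0.9182 kg·m²/s.
L_i = 0 + 0.9182 = 0.9182 kg·m²/s.
After sticking, I_f = I_p + m R² = 0.1922 + (0.287)(1.24/2)² = 0.3025 kg·m².
ω_f = L_i / I_f = 0.9182 / 0.3025 = 3.035 rad/s.

|ω_f| ≈ 3.04 rad/s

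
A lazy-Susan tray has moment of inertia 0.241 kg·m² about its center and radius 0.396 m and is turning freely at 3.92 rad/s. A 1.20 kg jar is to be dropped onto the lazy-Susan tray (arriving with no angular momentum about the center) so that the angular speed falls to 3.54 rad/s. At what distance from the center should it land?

r ≈ 0.147 m

No external torque acts about the center; L_before = L_after.
I_p ω_i = (I_p + m r²) ω_f ⇒ m r² = I_p(ω_i/ω_f − 1) = 0.2410(3.92/3.54 − 1) = 0.02587 kg·m².
r = √(0.02587/1.20) = 0.1468 m.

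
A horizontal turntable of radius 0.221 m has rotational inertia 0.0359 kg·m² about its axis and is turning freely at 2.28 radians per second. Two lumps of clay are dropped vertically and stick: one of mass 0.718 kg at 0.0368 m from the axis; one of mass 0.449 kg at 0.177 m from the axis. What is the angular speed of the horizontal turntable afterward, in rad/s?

ω_f ≈ 1.61 rad/s

The added mass arrives with no angular momentum about the axis, and any external torque about the axis is negligible, so the system's angular momentum is conserved.
Added inertia Σmr² = (0.718)(0.0368)² + (0.449)(0.177)² = 0.01504 kg·m²; I_f = 0.03590 + 0.01504 = 0.05094 kg·m².
ω_f = I_p ω_i / I_f = (0.03590)(2.28) / 0.05094 = 1.607 rad/s.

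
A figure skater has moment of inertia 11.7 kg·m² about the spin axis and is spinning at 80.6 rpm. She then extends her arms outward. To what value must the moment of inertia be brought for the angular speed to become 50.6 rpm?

I₂ ≈ 18.6 kg·m²

No external torque acts about the spin axis, so angular momentum is conserved.
I₂ = I₁ω₁ / ω₂ = (11.7)(80.6) / (50.6) = 18.64 kg·m².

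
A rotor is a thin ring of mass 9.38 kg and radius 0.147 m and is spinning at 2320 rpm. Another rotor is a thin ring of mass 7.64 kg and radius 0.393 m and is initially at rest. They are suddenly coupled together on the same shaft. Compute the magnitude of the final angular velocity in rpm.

No external torque acts about the common axis, so total angular momentum is conserved.
Moments of inertia: I_A = (9.38)(0.147)² = 0.2027 kg·m²; I_B = (7.64)(0.393)² = 1.180 kg·m².
Taking A's sense as positive: L = (0.2027)(2320) = 470.2 kg·m²·rpm.
Combined I = 0.2027 + 1.180 = 1.383 kg·m².
ω_f = L / I = 470.2 / 1.383 = 340.1 rpm.

|ω_f| ≈ 340 rpm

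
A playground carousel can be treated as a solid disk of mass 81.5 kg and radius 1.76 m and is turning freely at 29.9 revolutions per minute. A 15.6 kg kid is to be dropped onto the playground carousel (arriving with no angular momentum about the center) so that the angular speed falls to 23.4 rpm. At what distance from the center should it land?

The added mass arrives with no angular momentum about the center, and any external torque about the center is negligible, so the system's angular momentum is conserved.
I_p = ½(81.5)(1.76)² = 126.2 kg·m².
I_p ω_i = (I_p + m r²) ω_f ⇒ m r² = I_p(ω_i/ω_f − 1) = 126.2(29.9/23.4 − 1) = 35.06 kg·m².
r = √(35.06/15.6) = 1.499 m.

r ≈ 1.50 m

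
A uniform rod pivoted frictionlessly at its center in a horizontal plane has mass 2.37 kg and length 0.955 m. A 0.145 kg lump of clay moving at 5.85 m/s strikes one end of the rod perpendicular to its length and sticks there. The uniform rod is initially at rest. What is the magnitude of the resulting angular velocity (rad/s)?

|ω_f| ≈ 1.90 rad/s

The axle reaction passes through the pivot and exerts no torque about it; angular momentum about the pivot is conserved through the impact.
I_p = (1/12)(2.37)(0.955)² = 0.1801 kg·m². Taking the sense of the lump of clay's angular momentum as positive, L_{lump} = m v R = (0.145)(5.85)(0.955/2) = 0.4050 kg·m²/s.
L_i = 0 + 0.4050 = 0.4050 kg·m²/s.
After sticking, I_f = I_p + m R² = 0.1801 + (0.145)(0.955/2)² = 0.2132 kg·m².
ω_f = L_i / I_f = 0.4050 / 0.2132 = 1.900 rad/s.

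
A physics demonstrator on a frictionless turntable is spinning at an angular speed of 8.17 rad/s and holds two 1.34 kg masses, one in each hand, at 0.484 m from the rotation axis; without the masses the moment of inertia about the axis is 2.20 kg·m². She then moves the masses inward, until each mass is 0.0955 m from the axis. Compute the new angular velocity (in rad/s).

ω₂ ≈ 10.4 rad/s

No external torque acts about the spin axis, so angular momentum is conserved.
I₁ = 2.20 + 2(1.34)(0.484)² = 2.828 kg·m²; I₂ = 2.20 + 2(1.34)(0.0955)² = 2.224 kg·m².
ω₂ = I₁ω₁ / I₂ = (2.828)(8.17 rad/s) / (2.224) = 10.39 rad/s.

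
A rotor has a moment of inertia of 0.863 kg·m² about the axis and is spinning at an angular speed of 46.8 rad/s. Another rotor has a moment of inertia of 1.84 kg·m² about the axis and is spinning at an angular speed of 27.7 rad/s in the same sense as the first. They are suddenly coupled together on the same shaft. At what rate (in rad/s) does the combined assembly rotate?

|ω_f| ≈ 33.8 rad/s

The coupling torques are internal; angular momentum about the shared axis is conserved.
Taking A's sense as positive: L = (0.8630)(46.8) + (1.840)(27.7) = 91.36 kg·m²·rad/s.
Combined I = 0.8630 + 1.840 = 2.703 kg·m².
ω_f = L / I = 91.36 / 2.703 = 33.80 rad/s.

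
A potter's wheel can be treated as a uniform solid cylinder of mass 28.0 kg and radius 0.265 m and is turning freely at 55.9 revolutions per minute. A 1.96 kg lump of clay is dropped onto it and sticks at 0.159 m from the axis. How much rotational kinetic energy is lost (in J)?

No external torque acts about the axis; L_before = L_after.
I_p = ½(28.0)(0.265)² = 0.9832 kg·m².
Added inertia Σmr² = (1.96)(0.159)² = 0.04955 kg·m²; I_f = 0.9832 + 0.04955 = 1.033 kg·m².
ω_f = I_p ω_i / I_f = (0.9832)(55.9) / 1.033 = 53.22 rpm.
KE_i = ½(0.9832)(5.854 rad/s)² = 16.84 J; KE_f = ½(1.033)(5.573)² = 16.04 J.

energy lost ≈ 0.808 J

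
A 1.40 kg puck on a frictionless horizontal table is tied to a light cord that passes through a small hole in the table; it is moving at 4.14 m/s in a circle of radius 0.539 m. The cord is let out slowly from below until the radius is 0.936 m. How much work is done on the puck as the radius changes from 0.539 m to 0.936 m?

The only horizontal force on the mass is along the cord (radial), so it exerts no torque about the hole and angular momentum m v r is conserved.
v₂ = v₁ r₁ / r₂ = (4.14)(0.539) / (0.936) = 2.384 m/s.
W = ΔKE = ½m(v₂² − v₁²) = -8.019 J.

W ≈ -8.02 J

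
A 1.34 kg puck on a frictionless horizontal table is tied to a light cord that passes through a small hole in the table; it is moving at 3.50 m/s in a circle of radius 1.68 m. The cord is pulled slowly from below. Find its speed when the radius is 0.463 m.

v₂ ≈ 12.7 m/s

The only horizontal force on the mass is along the cord (radial), so it exerts no torque about the hole and angular momentum m v r is conserved.
v₂ = v₁ r₁ / r₂ = (3.50)(1.68) / (0.463) = 12.70 m/s.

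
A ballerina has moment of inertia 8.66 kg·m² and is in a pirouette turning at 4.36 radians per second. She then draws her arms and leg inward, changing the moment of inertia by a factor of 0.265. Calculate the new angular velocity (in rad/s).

Angular momentum about the spin axis is conserved since the torque about it is zero.
I₂ = 0.265 × 8.66 = 2.295 kg·m².
ω₂ = I₁ω₁ / I₂ = (8.660)(4.36 rad/s) / (2.295) = 16.45 rad/s.

ω₂ ≈ 16.5 rad/s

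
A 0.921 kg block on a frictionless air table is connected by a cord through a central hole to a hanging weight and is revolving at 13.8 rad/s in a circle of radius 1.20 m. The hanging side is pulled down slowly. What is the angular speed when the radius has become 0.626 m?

ω₂ ≈ 50.7 rad/s

No torque about the axis ⇒ m r₁² ω₁ = m r₂² ω₂.
ω₂ = ω₁ (r₁/r₂)² = (13.8)(1.20/0.626)² = 50.71 rad/s.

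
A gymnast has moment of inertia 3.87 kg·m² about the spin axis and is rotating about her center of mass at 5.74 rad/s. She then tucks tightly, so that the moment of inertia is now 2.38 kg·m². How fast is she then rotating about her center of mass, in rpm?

ω₂ ≈ 89.1 rpm

No external torque acts about the spin axis, so angular momentum is conserved.
ω₂ = I₁ω₁ / I₂ = (3.870)(5.74 rad/s) / (2.380) = 9.334 rad/s = 89.13 rpm.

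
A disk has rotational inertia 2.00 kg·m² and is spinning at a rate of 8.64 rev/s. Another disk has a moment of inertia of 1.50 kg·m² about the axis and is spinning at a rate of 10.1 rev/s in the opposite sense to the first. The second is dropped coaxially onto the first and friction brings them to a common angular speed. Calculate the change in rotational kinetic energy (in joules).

The coupling torques are internal; angular momentum about the shared axis is conserved.
Taking A's sense as positive: L = (2.000)(8.64) − (1.500)(10.1) = 2.130 kg·m²·rev/s.
Combined I = 2.000 + 1.500 = 3.500 kg·m².
ω_f = L / I = 2.130 / 3.500 = 0.6086 rev/s.
KE_i = ½ΣIω² = 5967 J; KE_f = ½(3.500)(3.824)² = 25.59 J.

ΔKE ≈ -5940 J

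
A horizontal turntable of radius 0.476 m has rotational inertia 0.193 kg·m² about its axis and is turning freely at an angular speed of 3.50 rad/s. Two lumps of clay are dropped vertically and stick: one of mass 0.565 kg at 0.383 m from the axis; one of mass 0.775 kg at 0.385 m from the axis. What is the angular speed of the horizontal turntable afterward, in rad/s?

ω_f ≈ 1.73 rad/s

The added mass arrives with no angular momentum about the axis, and any external torque about the axis is negligible, so the system's angular momentum is conserved.
Added inertia Σmr² = (0.565)(0.383)² + (0.775)(0.385)² = 0.1978 kg·m²; I_f = 0.1930 + 0.1978 = 0.3908 kg·m².
ω_f = I_p ω_i / I_f = (0.1930)(3.50) / 0.3908 = 1.729 rad/s.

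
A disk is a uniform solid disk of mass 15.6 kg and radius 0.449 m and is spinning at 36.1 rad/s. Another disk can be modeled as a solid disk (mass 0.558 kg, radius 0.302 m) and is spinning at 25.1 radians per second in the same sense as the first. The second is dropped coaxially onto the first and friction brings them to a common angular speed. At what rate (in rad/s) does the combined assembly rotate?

|ω_f| ≈ 35.9 rad/s

The coupling torques are internal; angular momentum about the shared axis is conserved.
Moments of inertia: I_A = ½(15.6)(0.449)² = 1.572 kg·m²; I_B = ½(0.558)(0.302)² = 0.02545 kg·m².
Taking A's sense as positive: L = (1.572)(36.1) + (0.02545)(25.1) = 57.41 kg·m²·rad/s.
Combined I = 1.572 + 0.02545 = 1.598 kg·m².
ω_f = L / I = 57.41 / 1.598 = 35.92 rad/s.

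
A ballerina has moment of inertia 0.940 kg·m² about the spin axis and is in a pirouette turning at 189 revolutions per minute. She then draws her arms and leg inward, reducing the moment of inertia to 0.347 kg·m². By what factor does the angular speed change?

ω₂/ω₁ ≈ 2.71

No external torque acts about the spin axis, so angular momentum is conserved.
ω₂/ω₁ = I₁/I₂ = 0.9400 / 0.3470 = 2.709.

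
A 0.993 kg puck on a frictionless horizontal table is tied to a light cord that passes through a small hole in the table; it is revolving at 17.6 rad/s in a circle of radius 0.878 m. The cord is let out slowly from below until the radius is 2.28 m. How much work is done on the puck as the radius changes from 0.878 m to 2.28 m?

W ≈ -101 J

No torque about the axis ⇒ m r₁² ω₁ = m r₂² ω₂.
ω₂ = ω₁ (r₁/r₂)² = (17.6)(0.878/2.28)² = 2.610 rad/s.
W = ΔKE = ½m(v₂² − v₁²) = -101.0 J.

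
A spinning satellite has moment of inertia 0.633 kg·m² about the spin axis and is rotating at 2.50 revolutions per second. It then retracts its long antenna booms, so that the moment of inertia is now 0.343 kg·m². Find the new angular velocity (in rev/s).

No external torque acts about the spin axis, so angular momentum is conserved.
ω₂ = I₁ω₁ / I₂ = (0.6330)(2.50 rev/s) / (0.3430) = 4.614 rev/s.

ω₂ ≈ 4.61 rev/s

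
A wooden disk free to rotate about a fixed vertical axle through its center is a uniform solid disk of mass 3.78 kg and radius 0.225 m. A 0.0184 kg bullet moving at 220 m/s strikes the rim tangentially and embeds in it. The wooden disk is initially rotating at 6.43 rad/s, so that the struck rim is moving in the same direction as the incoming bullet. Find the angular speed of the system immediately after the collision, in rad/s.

The axle reaction passes through the axle and exerts no torque about it; angular momentum about the axle is conserved through the impact.
I_p = ½(3.78)(0.225)² = 0.09568 kg·m². Taking the sense of the bullet's angular momentum as positive, L_{bullet} = m v R = (0.0184)(220)(0.225) = 0.9108 kg·m²/s.
L_i = +I_p ω_p + m v R = +(0.09568)(6.43) + 0.9108 = 1.526 kg·m²/s.
After sticking, I_f = I_p + m R² = 0.09568 + (0.0184)(0.225)² = 0.09661 kg·m².
ω_f = L_i / I_f = 1.526 / 0.09661 = 15.80 rad/s.

|ω_f| ≈ 15.8 rad/s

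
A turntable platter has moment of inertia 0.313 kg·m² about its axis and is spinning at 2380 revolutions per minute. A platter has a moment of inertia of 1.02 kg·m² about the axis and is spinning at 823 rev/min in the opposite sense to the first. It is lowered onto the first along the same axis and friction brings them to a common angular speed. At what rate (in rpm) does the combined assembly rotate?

No external torque acts about the common axis, so total angular momentum is conserved.
Taking A's sense as positive: L = (0.3130)(2380) − (1.020)(823) = -94.52 kg·m²·rpm.
Combined I = 0.3130 + 1.020 = 1.333 kg·m².
ω_f = L / I = -94.52 / 1.333 = -70.91 rpm.

|ω_f| ≈ 70.9 rpm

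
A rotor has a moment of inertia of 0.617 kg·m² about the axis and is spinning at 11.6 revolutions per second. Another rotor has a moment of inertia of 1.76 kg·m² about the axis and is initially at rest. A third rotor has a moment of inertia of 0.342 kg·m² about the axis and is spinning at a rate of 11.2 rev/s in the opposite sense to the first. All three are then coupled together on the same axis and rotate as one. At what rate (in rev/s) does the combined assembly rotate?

|ω_f| ≈ 1.22 rev/s

The coupling torques are internal; angular momentum about the shared axis is conserved.
Taking A's sense as positive: L = (0.6170)(11.6) − (0.3420)(11.2) = 3.327 kg·m²·rev/s.
Combined I = 0.6170 + 1.760 + 0.3420 = 2.719 kg·m².
ω_f = L / I = 3.327 / 2.719 = 1.224 rev/s.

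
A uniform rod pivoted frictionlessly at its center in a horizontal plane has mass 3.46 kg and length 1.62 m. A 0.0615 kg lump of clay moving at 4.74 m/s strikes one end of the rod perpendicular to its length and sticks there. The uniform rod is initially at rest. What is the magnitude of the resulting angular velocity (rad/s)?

|ω_f| ≈ 0.296 rad/s

The axle reaction passes through the pivot and exerts no torque about it; angular momentum about the pivot is conserved through the impact.
I_p = (1/12)(3.46)(1.62)² = 0.7567 kg·m². Taking the sense of the lump of clay's angular momentum as positive, L_{lump} = m v R = (0.0615)(4.74)(1.62/2) = 0.2361 kg·m²/s.
L_i = 0 + 0.2361 = 0.2361 kg·m²/s.
After sticking, I_f = I_p + m R² = 0.7567 + (0.0615)(1.62/2)² = 0.7971 kg·m².
ω_f = L_i / I_f = 0.2361 / 0.7971 = 0.2962 rad/s.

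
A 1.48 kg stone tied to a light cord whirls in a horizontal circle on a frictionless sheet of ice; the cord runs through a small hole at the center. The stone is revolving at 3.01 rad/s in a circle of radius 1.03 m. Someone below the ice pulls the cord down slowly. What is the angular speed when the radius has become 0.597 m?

ω₂ ≈ 8.96 rad/s

No torque about the axis ⇒ m r₁² ω₁ = m r₂² ω₂.
ω₂ = ω₁ (r₁/r₂)² = (3.01)(1.03/0.597)² = 8.960 rad/s.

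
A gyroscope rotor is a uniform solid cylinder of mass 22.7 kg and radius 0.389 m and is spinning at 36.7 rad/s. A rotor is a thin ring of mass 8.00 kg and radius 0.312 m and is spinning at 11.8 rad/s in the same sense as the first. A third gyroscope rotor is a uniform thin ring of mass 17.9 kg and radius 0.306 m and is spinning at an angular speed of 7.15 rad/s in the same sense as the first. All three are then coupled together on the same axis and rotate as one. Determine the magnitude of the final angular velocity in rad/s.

|ω_f| ≈ 20.2 rad/s

The coupling torques are internal; angular momentum about the shared axis is conserved.
Moments of inertia: I_A = ½(22.7)(0.389)² = 1.717 kg·m²; I_B = (8.00)(0.312)² = 0.7788 kg·m²; I_C = (17.9)(0.306)² = 1.676 kg·m².
Taking A's sense as positive: L = (1.717)(36.7) + (0.7788)(11.8) + (1.676)(7.15) = 84.21 kg·m²·rad/s.
Combined I = 1.717 + 0.7788 + 1.676 = 4.172 kg·m².
ω_f = L / I = 84.21 / 4.172 = 20.18 rad/s.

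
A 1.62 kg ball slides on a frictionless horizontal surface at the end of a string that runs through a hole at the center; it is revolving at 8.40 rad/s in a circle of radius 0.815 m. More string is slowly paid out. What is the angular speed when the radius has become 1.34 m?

ω₂ ≈ 3.11 rad/s

No torque about the axis ⇒ m r₁² ω₁ = m r₂² ω₂.
ω₂ = ω₁ (r₁/r₂)² = (8.40)(0.815/1.34)² = 3.107 rad/s.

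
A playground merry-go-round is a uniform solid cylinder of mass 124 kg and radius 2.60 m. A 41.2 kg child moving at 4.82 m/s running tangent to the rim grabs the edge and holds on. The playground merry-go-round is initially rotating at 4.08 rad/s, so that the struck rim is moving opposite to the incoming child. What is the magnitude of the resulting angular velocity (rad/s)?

|ω_f| ≈ 1.71 rad/s

About the axle the impulsive forces during the collision are internal, so angular momentum about that axis is conserved.
I_p = ½(124)(2.60)² = 419.1 kg·m². Taking the sense of the child's angular momentum as positive, L_{child} = m v R = (41.2)(4.82)(2.60) = 516.3 kg·m²/s.
L_i = −I_p ω_p + m v R = −(419.1)(4.08) + 516.3 = -1194 kg·m²/s.
After sticking, I_f = I_p + m R² = 419.1 + (41.2)(2.60)² = 697.6 kg·m².
ω_f = L_i / I_f = -1194 / 697.6 = -1.711 rad/s.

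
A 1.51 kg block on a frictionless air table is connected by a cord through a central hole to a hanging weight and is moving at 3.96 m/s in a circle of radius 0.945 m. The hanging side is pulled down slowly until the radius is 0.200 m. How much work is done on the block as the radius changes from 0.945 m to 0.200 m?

W ≈ 252 J

The only horizontal force on the mass is along the cord (radial), so it exerts no torque about the hole and angular momentum m v r is conserved.
v₂ = v₁ r₁ / r₂ = (3.96)(0.945) / (0.200) = 18.71 m/s.
W = ΔKE = ½m(v₂² − v₁²) = 252.5 J.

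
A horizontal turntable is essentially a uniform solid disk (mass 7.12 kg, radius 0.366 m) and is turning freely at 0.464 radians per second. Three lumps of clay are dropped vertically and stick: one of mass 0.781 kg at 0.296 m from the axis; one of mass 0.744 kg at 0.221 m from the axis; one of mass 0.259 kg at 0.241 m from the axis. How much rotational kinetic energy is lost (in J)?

energy lost ≈ 0.0103 J

No external torque acts about the axis; L_before = L_after.
I_p = ½(7.12)(0.366)² = 0.4769 kg·m².
Added inertia Σmr² = (0.781)(0.296)² + (0.744)(0.221)² + (0.259)(0.241)² = 0.1198 kg·m²; I_f = 0.4769 + 0.1198 = 0.5967 kg·m².
ω_f = I_p ω_i / I_f = (0.4769)(0.464) / 0.5967 = 0.3708 rad/s.
KE_i = ½(0.4769)(0.4640 rad/s)² = 0.05134 J; KE_f = ½(0.5967)(0.3708)² = 0.04103 J.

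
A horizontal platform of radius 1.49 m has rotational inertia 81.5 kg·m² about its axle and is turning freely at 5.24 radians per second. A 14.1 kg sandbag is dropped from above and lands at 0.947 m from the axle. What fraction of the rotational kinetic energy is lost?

The added mass arrives with no angular momentum about the axle, and any external torque about the axle is negligible, so the system's angular momentum is conserved.
Added inertia Σmr² = (14.1)(0.947)² = 12.65 kg·m²; I_f = 81.50 + 12.65 = 94.15 kg·m².
ω_f = I_p ω_i / I_f = (81.50)(5.24) / 94.15 = 4.536 rad/s.
KE_i = ½(81.50)(5.240 rad/s)² = 1119 J; KE_f = ½(94.15)(4.536)² = 968.6 J.
Fraction lost = 0.1343.

fraction ≈ 0.134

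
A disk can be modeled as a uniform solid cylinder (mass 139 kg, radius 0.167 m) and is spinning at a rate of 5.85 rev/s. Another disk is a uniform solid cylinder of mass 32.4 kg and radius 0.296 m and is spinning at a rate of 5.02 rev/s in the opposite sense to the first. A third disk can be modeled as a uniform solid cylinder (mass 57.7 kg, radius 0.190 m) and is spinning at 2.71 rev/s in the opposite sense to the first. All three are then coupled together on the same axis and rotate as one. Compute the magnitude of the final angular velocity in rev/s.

The coupling torques are internal; angular momentum about the shared axis is conserved.
Moments of inertia: I_A = ½(139)(0.167)² = 1.938 kg·m²; I_B = ½(32.4)(0.296)² = 1.419 kg·m²; I_C = ½(57.7)(0.190)² = 1.041 kg·m².
Taking A's sense as positive: L = (1.938)(5.85) − (1.419)(5.02) − (1.041)(2.71) = 1.391 kg·m²·rev/s.
Combined I = 1.938 + 1.419 + 1.041 = 4.399 kg·m².
ω_f = L / I = 1.391 / 4.399 = 0.3163 rev/s.

|ω_f| ≈ 0.316 rev/s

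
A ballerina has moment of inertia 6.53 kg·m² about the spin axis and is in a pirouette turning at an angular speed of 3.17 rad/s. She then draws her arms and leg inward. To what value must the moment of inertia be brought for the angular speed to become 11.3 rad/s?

Angular momentum about the spin axis is conserved since the torque about it is zero.
I₂ = I₁ω₁ / ω₂ = (6.53)(3.17) / (11.3) = 1.832 kg·m².

I₂ ≈ 1.83 kg·m²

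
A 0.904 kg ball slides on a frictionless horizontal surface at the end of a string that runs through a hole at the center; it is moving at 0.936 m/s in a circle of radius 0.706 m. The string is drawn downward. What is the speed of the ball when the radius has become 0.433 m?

v₂ ≈ 1.53 m/s

Central (radial) force ⇒ zero torque about the center ⇒ m v r is constant.
v₂ = v₁ r₁ / r₂ = (0.936)(0.706) / (0.433) = 1.526 m/s.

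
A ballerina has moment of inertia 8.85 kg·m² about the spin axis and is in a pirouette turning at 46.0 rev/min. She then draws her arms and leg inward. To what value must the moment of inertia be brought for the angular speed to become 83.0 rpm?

No external torque acts about the spin axis, so angular momentum is conserved.
I₂ = I₁ω₁ / ω₂ = (8.85)(46.0) / (83.0) = 4.905 kg·m².

I₂ ≈ 4.90 kg·m²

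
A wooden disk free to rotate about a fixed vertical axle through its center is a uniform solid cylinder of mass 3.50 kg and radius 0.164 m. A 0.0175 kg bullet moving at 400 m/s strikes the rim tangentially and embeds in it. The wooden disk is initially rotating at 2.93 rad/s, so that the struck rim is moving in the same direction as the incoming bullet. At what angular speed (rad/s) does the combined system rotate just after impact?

About the axle the impulsive forces during the collision are internal, so angular momentum about that axis is conserved.
I_p = ½(3.50)(0.164)² = 0.04707 kg·m². Taking the sense of the bullet's angular momentum as positive, L_{bullet} = m v R = (0.0175)(400)(0.164) = 1.148 kg·m²/s.
L_i = +I_p ω_p + m v R = +(0.04707)(2.93) + 1.148 = 1.286 kg·m²/s.
After sticking, I_f = I_p + m R² = 0.04707 + (0.0175)(0.164)² = 0.04754 kg·m².
ω_f = L_i / I_f = 1.286 / 0.04754 = 27.05 rad/s.

|ω_f| ≈ 27.0 rad/s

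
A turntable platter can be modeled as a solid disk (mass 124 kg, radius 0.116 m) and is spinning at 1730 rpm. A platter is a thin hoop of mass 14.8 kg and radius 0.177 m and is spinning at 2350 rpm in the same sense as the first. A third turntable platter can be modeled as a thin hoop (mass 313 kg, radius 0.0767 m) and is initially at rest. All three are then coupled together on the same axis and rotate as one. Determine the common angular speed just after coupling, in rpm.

The coupling torques are internal; angular momentum about the shared axis is conserved.
Moments of inertia: I_A = ½(124)(0.116)² = 0.8343 kg·m²; I_B = (14.8)(0.177)² = 0.4637 kg·m²; I_C = (313)(0.0767)² = 1.841 kg·m².
Taking A's sense as positive: L = (0.8343)(1730) + (0.4637)(2350) = 2533 kg·m²·rpm.
Combined I = 0.8343 + 0.4637 + 1.841 = 3.139 kg·m².
ω_f = L / I = 2533 / 3.139 = 806.8 rpm.

|ω_f| ≈ 807 rpm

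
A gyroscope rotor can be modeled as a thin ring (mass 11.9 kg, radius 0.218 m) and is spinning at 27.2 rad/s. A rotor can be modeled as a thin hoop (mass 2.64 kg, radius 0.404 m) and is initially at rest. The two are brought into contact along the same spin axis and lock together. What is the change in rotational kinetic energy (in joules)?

No external torque acts about the common axis, so total angular momentum is conserved.
Moments of inertia: I_A = (11.9)(0.218)² = 0.5655 kg·m²; I_B = (2.64)(0.404)² = 0.4309 kg·m².
Taking A's sense as positive: L = (0.5655)(27.2) = 15.38 kg·m²·rad/s.
Combined I = 0.5655 + 0.4309 = 0.9964 kg·m².
ω_f = L / I = 15.38 / 0.9964 = 15.44 rad/s.
KE_i = ½ΣIω² = 209.2 J; KE_f = ½(0.9964)(15.44)² = 118.7 J.

ΔKE ≈ -90.5 J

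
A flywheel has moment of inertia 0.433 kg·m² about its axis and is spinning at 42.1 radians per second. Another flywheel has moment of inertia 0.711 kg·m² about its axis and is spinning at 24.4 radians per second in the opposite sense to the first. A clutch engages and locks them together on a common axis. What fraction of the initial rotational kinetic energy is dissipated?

fraction ≈ 0.999

The coupling torques are internal; angular momentum about the shared axis is conserved.
Taking A's sense as positive: L = (0.4330)(42.1) − (0.7110)(24.4) = 0.8809 kg·m²·rad/s.
Combined I = 0.4330 + 0.7110 = 1.144 kg·m².
ω_f = L / I = 0.8809 / 1.144 = 0.7700 rad/s.
KE_i = ½ΣIω² = 595.4 J; KE_f = ½(1.144)(0.7700)² = 0.3392 J.
Fraction dissipated = (KE_i − KE_f)/KE_i = 0.9994.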